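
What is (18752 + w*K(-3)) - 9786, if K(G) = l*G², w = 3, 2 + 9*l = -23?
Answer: 8891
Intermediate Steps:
l = -25/9 (l = -2/9 + (⅑)*(-23) = -2/9 - 23/9 = -25/9 ≈ -2.7778)
K(G) = -25*G²/9
(18752 + w*K(-3)) - 9786 = (18752 + 3*(-25/9*(-3)²)) - 9786 = (18752 + 3*(-25/9*9)) - 9786 = (18752 + 3*(-25)) - 9786 = (18752 - 75) - 9786 = 18677 - 9786 = 8891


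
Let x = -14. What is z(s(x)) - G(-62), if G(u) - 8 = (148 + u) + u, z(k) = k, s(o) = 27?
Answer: -5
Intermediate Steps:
G(u) = 156 + 2*u (G(u) = 8 + ((148 + u) + u) = 8 + (148 + 2*u) = 156 + 2*u)
z(s(x)) - G(-62) = 27 - (156 + 2*(-62)) = 27 - (156 - 124) = 27 - 1*32 = 27 - 32 = -5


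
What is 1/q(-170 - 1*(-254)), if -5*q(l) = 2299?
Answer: -5/2299 ≈ -0.0021749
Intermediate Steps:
q(l) = -2299/5 (q(l) = -⅕*2299 = -2299/5)
1/q(-170 - 1*(-254)) = 1/(-2299/5) = -5/2299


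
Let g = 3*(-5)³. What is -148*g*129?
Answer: 7159500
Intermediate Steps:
g = -375 (g = 3*(-125) = -375)
-148*g*129 = -148*(-375)*129 = 55500*129 = 7159500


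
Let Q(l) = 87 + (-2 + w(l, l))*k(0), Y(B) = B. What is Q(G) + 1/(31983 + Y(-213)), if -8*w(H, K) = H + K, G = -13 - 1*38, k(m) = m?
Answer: 2763991/31770 ≈ 87.000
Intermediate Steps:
G = -51 (G = -13 - 38 = -51)
w(H, K) = -H/8 - K/8 (w(H, K) = -(H + K)/8 = -H/8 - K/8)
Q(l) = 87 (Q(l) = 87 + (-2 + (-l/8 - l/8))*0 = 87 + (-2 - l/4)*0 = 87 + 0 = 87)
Q(G) + 1/(31983 + Y(-213)) = 87 + 1/(31983 - 213) = 87 + 1/31770 = 2763991/31770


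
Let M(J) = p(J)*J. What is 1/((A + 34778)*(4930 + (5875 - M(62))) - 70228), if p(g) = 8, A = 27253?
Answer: 1/639407351 ≈ 1.5639e-9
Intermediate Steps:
M(J) = 8*J
1/((A + 34778)*(4930 + (5875 - M(62))) - 70228) = 1/((27253 + 34778)*(4930 + (5875 - 8*62)) - 70228) = 1/(62031*(4930 + (5875 - 1*496)) - 70228) = 1/(62031*(4930 + (5875 - 496)) - 70228) = 1/(62031*(4930 + 5379) - 70228) = 1/(62031*10309 - 70228) = 1/(639477579 - 70228) = 1/639407351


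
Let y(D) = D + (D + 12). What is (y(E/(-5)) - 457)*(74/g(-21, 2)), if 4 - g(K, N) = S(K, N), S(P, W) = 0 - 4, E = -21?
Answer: -80771/20 ≈ -4038.6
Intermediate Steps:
S(P, W) = -4
g(K, N) = 8 (g(K, N) = 4 - 1*(-4) = 4 + 4 = 8)
y(D) = 12 + 2*D (y(D) = D + (12 + D) = 12 + 2*D)
(y(E/(-5)) - 457)*(74/g(-21, 2)) = ((12 + 2*(-21/(-5))) - 457)*(74/8) = ((12 + 2*(-21*(-1/5))) - 457)*(74*(1/8)) = ((12 + 2*(21/5)) - 457)*(37/4) = ((12 + 42/5) - 457)*(37/4) = (102/5 - 457)*(37/4) = -2183/5*37/4 = -80771/20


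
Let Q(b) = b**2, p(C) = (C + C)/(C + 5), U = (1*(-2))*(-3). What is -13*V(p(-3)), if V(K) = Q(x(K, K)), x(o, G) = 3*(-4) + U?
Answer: -468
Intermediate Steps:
U = 6 (U = -2*(-3) = 6)
p(C) = 2*C/(5 + C) (p(C) = (2*C)/(5 + C) = 2*C/(5 + C))
x(o, G) = -6 (x(o, G) = 3*(-4) + 6 = -12 + 6 = -6)
V(K) = 36 (V(K) = (-6)**2 = 36)
-13*V(p(-3)) = -13*36 = -468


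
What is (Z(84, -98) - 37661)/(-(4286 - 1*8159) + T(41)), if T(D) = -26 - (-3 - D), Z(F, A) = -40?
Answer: -12567/1297 ≈ -9.6893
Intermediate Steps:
T(D) = -23 + D (T(D) = -26 + (3 + D) = -23 + D)
(Z(84, -98) - 37661)/(-(4286 - 1*8159) + T(41)) = (-40 - 37661)/(-(4286 - 1*8159) + (-23 + 41)) = -37701/(-(4286 - 8159) + 18) = -37701/(-1*(-3873) + 18) = -37701/(3873 + 18) = -37701/3891 = -37701*1/3891 = -12567/1297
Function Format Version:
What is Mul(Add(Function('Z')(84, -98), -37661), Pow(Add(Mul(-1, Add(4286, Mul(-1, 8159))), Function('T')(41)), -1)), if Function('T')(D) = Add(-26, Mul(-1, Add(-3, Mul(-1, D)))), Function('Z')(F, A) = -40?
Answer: Rational(-12567, 1297) ≈ -9.6893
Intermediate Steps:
Function('T')(D) = Add(-23, D) (Function('T')(D) = Add(-26, Add(3, D)) = Add(-23, D))
Mul(Add(Function('Z')(84, -98), -37661), Pow(Add(Mul(-1, Add(4286, Mul(-1, 8159))), Function('T')(41)), -1)) = Mul(Add(-40, -37661), Pow(Add(Mul(-1, Add(4286, Mul(-1, 8159))), Add(-23, 41)), -1)) = Mul(-37701, Pow(Add(Mul(-1, Add(4286, -8159)), 18), -1)) = Mul(-37701, Pow(Add(Mul(-1, -3873), 18), -1)) = Mul(-37701, Pow(Add(3873, 18), -1)) = Mul(-37701, Pow(3891, -1)) = Mul(-37701, Rational(1, 3891)) = Rational(-12567, 1297)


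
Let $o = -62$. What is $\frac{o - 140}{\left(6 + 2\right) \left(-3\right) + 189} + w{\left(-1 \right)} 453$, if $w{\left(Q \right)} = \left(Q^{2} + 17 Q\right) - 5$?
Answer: $- \frac{1569847}{165} \approx -9514.2$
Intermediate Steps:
$w{\left(Q \right)} = -5 + Q^{2} + 17 Q$
$\frac{o - 140}{\left(6 + 2\right) \left(-3\right) + 189} + w{\left(-1 \right)} 453 = \frac{-62 - 140}{\left(6 + 2\right) \left(-3\right) + 189} + \left(-5 + \left(-1\right)^{2} + 17 \left(-1\right)\right) 453 = - \frac{202}{8 \left(-3\right) + 189} + \left(-5 + 1 - 17\right) 453 = - \frac{202}{-24 + 189} - 9513 = - \frac{202}{165} - 9513 = - \frac{1569847}{165}$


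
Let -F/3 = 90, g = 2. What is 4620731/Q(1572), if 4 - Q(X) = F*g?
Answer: 4620731/544 ≈ 8494.0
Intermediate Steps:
F = -270 (F = -3*90 = -270)
Q(X) = 544 (Q(X) = 4 - (-270)*2 = 4 - 1*(-540) = 4 + 540 = 544)
4620731/Q(1572) = 4620731/544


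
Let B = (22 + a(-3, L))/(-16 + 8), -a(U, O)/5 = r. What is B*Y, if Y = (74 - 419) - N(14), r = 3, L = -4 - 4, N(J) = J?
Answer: 2513/8 ≈ 314.13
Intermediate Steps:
L = -8
a(U, O) = -15 (a(U, O) = -5*3 = -15)
Y = -359 (Y = (74 - 419) - 1*14 = -345 - 14 = -359)
B = -7/8 (B = (22 - 15)/(-16 + 8) = 7/(-8) = 7*(-⅛) = -7/8 ≈ -0.87500)
B*Y = -7/8*(-359) = 2513/8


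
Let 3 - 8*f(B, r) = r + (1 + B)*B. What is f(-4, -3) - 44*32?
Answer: -5635/4 ≈ -1408.8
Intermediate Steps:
f(B, r) = 3/8 - r/8 - B*(1 + B)/8 (f(B, r) = 3/8 - (r + (1 + B)*B)/8 = 3/8 - (r + B*(1 + B))/8 = 3/8 + (-r/8 - B*(1 + B)/8) = 3/8 - r/8 - B*(1 + B)/8)
f(-4, -3) - 44*32 = (3/8 - ⅛*(-4) - ⅛*(-3) - ⅛*(-4)²) - 44*32 = (3/8 + ½ + 3/8 - ⅛*16) - 1408 = (3/8 + ½ + 3/8 - 2) - 1408 = -¾ - 1408 = -5635/4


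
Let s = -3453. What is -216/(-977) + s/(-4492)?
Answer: 4343853/4388684 ≈ 0.98979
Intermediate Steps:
-216/(-977) + s/(-4492) = -216/(-977) - 3453/(-4492) = -216*(-1/977) - 3453*(-1/4492) = 216/977 + 3453/4492 = 4343853/4388684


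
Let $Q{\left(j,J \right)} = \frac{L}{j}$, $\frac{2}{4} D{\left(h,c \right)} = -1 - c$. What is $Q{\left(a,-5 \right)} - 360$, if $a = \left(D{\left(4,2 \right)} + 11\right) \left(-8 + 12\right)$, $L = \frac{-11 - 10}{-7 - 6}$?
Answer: $- \frac{93579}{260} \approx -359.92$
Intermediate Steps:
$L = \frac{21}{13}$ ($L = - \frac{21}{-13} = \left(-21\right) \left(- \frac{1}{13}\right) = \frac{21}{13} \approx 1.6154$)
$D{\left(h,c \right)} = -2 - 2 c$ ($D{\left(h,c \right)} = 2 \left(-1 - c\right) = -2 - 2 c$)
$a = 20$ ($a = \left(\left(-2 - 4\right) + 11\right) \left(-8 + 12\right) = \left(\left(-2 - 4\right) + 11\right) 4 = \left(-6 + 11\right) 4 = 5 \cdot 4 = 20$)
$Q{\left(j,J \right)} = \frac{21}{13 j}$
$Q{\left(a,-5 \right)} - 360 = \frac{21}{13 \cdot 20} - 360 = \frac{21}{13} \cdot \frac{1}{20} - 360 = \frac{21}{260} - 360 = - \frac{93579}{260}$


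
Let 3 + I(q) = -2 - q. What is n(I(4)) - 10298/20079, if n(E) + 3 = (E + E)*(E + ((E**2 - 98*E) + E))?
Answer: -341614325/20079 ≈ -17014.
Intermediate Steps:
I(q) = -5 - q (I(q) = -3 + (-2 - q) = -5 - q)
n(E) = -3 + 2*E*(E**2 - 96*E) (n(E) = -3 + (E + E)*(E + ((E**2 - 98*E) + E)) = -3 + (2*E)*(E + (E**2 - 97*E)) = -3 + (2*E)*(E**2 - 96*E) = -3 + 2*E*(E**2 - 96*E))
n(I(4)) - 10298/20079 = (-3 - 192*(-5 - 1*4)**2 + 2*(-5 - 1*4)**3) - 10298/20079 = (-3 - 192*(-5 - 4)**2 + 2*(-5 - 4)**3) - 10298/20079 = (-3 - 192*(-9)**2 + 2*(-9)**3) - 1*10298/20079 = (-3 - 192*81 + 2*(-729)) - 10298/20079 = (-3 - 15552 - 1458) - 10298/20079 = -17013 - 10298/20079 = -341614325/20079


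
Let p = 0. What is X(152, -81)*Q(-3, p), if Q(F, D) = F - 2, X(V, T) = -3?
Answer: 15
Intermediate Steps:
Q(F, D) = -2 + F
X(152, -81)*Q(-3, p) = -3*(-2 - 3) = -3*(-5) = 15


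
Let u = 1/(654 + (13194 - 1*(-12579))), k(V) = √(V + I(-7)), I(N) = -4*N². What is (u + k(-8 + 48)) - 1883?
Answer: -49762040/26427 + 2*I*√39 ≈ -1883.0 + 12.49*I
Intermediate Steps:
k(V) = √(-196 + V) (k(V) = √(V - 4*(-7)²) = √(V - 4*49) = √(V - 196) = √(-196 + V))
u = 1/26427 (u = 1/(654 + (13194 + 12579)) = 1/(654 + 25773) = 1/26427 ≈ 3.7840e-5)
(u + k(-8 + 48)) - 1883 = (1/26427 + √(-196 + (-8 + 48))) - 1883 = (1/26427 + √(-196 + 40)) - 1883 = (1/26427 + √(-156)) - 1883 = (1/26427 + 2*I*√39) - 1883 = -49762040/26427 + 2*I*√39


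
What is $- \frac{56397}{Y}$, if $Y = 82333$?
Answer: $- \frac{56397}{82333} \approx -0.68499$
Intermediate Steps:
$- \frac{56397}{Y} = - \frac{56397}{82333}$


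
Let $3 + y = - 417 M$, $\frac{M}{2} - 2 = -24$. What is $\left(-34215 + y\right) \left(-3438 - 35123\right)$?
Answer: $611963070$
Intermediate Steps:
$M = -44$ ($M = 4 + 2 \left(-24\right) = 4 - 48 = -44$)
$y = 18345$ ($y = -3 - -18348 = -3 + 18348 = 18345$)
$\left(-34215 + y\right) \left(-3438 - 35123\right) = \left(-34215 + 18345\right) \left(-3438 - 35123\right) = \left(-15870\right) \left(-38561\right) = 611963070$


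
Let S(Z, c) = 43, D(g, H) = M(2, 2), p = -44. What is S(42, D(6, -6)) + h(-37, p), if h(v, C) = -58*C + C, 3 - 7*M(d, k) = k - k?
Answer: 2551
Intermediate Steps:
M(d, k) = 3/7 (M(d, k) = 3/7 - (k - k)/7 = 3/7 - ⅐*0 = 3/7 + 0 = 3/7)
D(g, H) = 3/7
h(v, C) = -57*C
S(42, D(6, -6)) + h(-37, p) = 43 - 57*(-44) = 43 + 2508 = 2551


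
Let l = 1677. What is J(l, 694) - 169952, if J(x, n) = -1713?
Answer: -171665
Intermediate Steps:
J(l, 694) - 169952 = -1713 - 169952 = -171665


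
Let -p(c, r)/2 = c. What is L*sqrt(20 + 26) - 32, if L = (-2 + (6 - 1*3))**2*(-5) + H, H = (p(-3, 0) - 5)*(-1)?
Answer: -32 - 6*sqrt(46) ≈ -72.694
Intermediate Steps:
p(c, r) = -2*c
H = -1 (H = (-2*(-3) - 5)*(-1) = (6 - 5)*(-1) = 1*(-1) = -1)
L = -6 (L = (-2 + (6 - 1*3))**2*(-5) - 1 = (-2 + (6 - 3))**2*(-5) - 1 = (-2 + 3)**2*(-5) - 1 = 1**2*(-5) - 1 = 1*(-5) - 1 = -5 - 1 = -6)
L*sqrt(20 + 26) - 32 = -6*sqrt(20 + 26) - 32 = -6*sqrt(46) - 32 = -32 - 6*sqrt(46)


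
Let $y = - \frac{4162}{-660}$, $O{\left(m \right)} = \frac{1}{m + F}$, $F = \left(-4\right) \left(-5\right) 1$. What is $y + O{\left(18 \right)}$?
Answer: $\frac{19852}{3135} \approx 6.3324$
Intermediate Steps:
$F = 20$ ($F = 20 \cdot 1 = 20$)
$O{\left(m \right)} = \frac{1}{20 + m}$ ($O{\left(m \right)} = \frac{1}{m + 20} = \frac{1}{20 + m}$)
$y = \frac{2081}{330}$ ($y = \left(-4162\right) \left(- \frac{1}{660}\right) = \frac{2081}{330} \approx 6.3061$)
$y + O{\left(18 \right)} = \frac{2081}{330} + \frac{1}{20 + 18} = \frac{2081}{330} + \frac{1}{38} = \frac{19852}{3135}$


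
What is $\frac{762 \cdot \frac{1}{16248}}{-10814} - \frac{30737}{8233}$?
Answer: $- \frac{900112943535}{241097740696} \approx -3.7334$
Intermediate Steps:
$\frac{762 \cdot \frac{1}{16248}}{-10814} - \frac{30737}{8233} = 762 \cdot \frac{1}{16248} \left(- \frac{1}{10814}\right) - \frac{30737}{8233} = \frac{127}{2708} \left(- \frac{1}{10814}\right) - \frac{30737}{8233} = - \frac{127}{29284312} - \frac{30737}{8233} = - \frac{900112943535}{241097740696}$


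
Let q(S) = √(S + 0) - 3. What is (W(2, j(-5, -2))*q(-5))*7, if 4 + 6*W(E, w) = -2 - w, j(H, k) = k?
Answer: 14 - 14*I*√5/3 ≈ 14.0 - 10.435*I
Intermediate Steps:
q(S) = -3 + √S (q(S) = √S - 3 = -3 + √S)
W(E, w) = -1 - w/6 (W(E, w) = -⅔ + (-2 - w)/6 = -⅔ + (-⅓ - w/6) = -1 - w/6)
(W(2, j(-5, -2))*q(-5))*7 = ((-1 - ⅙*(-2))*(-3 + √(-5)))*7 = ((-1 + ⅓)*(-3 + I*√5))*7 = -2*(-3 + I*√5)/3*7 = (2 - 2*I*√5/3)*7 = 14 - 14*I*√5/3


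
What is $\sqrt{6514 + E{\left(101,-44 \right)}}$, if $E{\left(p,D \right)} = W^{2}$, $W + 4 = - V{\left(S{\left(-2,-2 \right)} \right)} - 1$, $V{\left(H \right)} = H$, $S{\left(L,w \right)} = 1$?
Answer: $5 \sqrt{262} \approx 80.932$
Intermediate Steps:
$W = -6$ ($W = -4 - 2 = -6$)
$E{\left(p,D \right)} = 36$ ($E{\left(p,D \right)} = \left(-6\right)^{2} = 36$)
$\sqrt{6514 + E{\left(101,-44 \right)}} = \sqrt{6514 + 36} = \sqrt{6550} = 5 \sqrt{262}$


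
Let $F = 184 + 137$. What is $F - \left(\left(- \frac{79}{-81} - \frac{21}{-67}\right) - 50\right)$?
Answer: $\frac{2006423}{5427} \approx 369.71$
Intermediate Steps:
$F = 321$
$F - \left(\left(- \frac{79}{-81} - \frac{21}{-67}\right) - 50\right) = 321 - \left(\left(- \frac{79}{-81} - \frac{21}{-67}\right) - 50\right) = 321 - \left(\left(\left(-79\right) \left(- \frac{1}{81}\right) - - \frac{21}{67}\right) - 50\right) = 321 - \left(\left(\frac{79}{81} + \frac{21}{67}\right) - 50\right) = 321 - \left(\frac{6994}{5427} - 50\right) = 321 - - \frac{264356}{5427} = 321 + \frac{264356}{5427} = \frac{2006423}{5427}$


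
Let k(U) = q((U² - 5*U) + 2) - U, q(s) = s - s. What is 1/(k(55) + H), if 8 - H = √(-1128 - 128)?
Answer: I/(-47*I + 2*√314) ≈ -0.013564 + 0.010228*I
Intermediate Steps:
q(s) = 0
k(U) = -U (k(U) = 0 - U = -U)
H = 8 - 2*I*√314 (H = 8 - √(-1128 - 128) = 8 - √(-1256) = 8 - 2*I*√314 ≈ 8.0 - 35.44*I)
1/(k(55) + H) = 1/(-1*55 + (8 - 2*I*√314)) = 1/(-55 + (8 - 2*I*√314)) = 1/(-47 - 2*I*√314)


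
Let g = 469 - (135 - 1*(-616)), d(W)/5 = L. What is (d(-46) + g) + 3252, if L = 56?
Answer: 3250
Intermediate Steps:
d(W) = 280 (d(W) = 5*56 = 280)
g = -282 (g = 469 - (135 + 616) = 469 - 1*751 = 469 - 751 = -282)
(d(-46) + g) + 3252 = (280 - 282) + 3252 = -2 + 3252 = 3250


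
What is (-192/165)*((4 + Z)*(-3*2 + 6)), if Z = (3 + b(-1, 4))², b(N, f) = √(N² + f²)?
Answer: 0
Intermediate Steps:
Z = (3 + √17)² (Z = (3 + √((-1)² + 4²))² = (3 + √(1 + 16))² = (3 + √17)² ≈ 50.739)
(-192/165)*((4 + Z)*(-3*2 + 6)) = (-192/165)*((4 + (3 + √17)²)*(-3*2 + 6)) = (-192*1/165)*((4 + (3 + √17)²)*(-6 + 6)) = -64*(4 + (3 + √17)²)*0/55 = -64/55*0 = 0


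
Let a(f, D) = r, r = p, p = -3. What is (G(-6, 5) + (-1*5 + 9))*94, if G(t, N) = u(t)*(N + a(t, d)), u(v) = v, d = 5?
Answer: -752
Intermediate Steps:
r = -3
a(f, D) = -3
G(t, N) = t*(-3 + N) (G(t, N) = t*(N - 3) = t*(-3 + N))
(G(-6, 5) + (-1*5 + 9))*94 = (-6*(-3 + 5) + (-1*5 + 9))*94 = (-6*2 + (-5 + 9))*94 = (-12 + 4)*94 = -8*94 = -752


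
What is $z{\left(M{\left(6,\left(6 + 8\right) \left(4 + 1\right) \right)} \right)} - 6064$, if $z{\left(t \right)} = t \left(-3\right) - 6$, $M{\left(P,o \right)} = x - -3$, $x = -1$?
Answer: $-6076$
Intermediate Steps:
$M{\left(P,o \right)} = 2$ ($M{\left(P,o \right)} = -1 - -3 = -1 + 3 = 2$)
$z{\left(t \right)} = -6 - 3 t$ ($z{\left(t \right)} = - 3 t - 6 = -6 - 3 t$)
$z{\left(M{\left(6,\left(6 + 8\right) \left(4 + 1\right) \right)} \right)} - 6064 = \left(-6 - 6\right) - 6064 = -12 - 6064 = -6076$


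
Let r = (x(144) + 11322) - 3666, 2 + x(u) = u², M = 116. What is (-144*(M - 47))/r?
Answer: -4968/14195 ≈ -0.34998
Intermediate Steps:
x(u) = -2 + u²
r = 28390 (r = ((-2 + 144²) + 11322) - 3666 = ((-2 + 20736) + 11322) - 3666 = (20734 + 11322) - 3666 = 32056 - 3666 = 28390)
(-144*(M - 47))/r = -144*(116 - 47)/28390 = -144*69*(1/28390) = -9936*1/28390 = -4968/14195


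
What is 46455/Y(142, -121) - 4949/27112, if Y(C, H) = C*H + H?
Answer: -1345120507/469118936 ≈ -2.8673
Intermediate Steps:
Y(C, H) = H + C*H
46455/Y(142, -121) - 4949/27112 = 46455/((-121*(1 + 142))) - 4949/27112 = 46455/((-121*143)) - 4949*1/27112 = 46455/(-17303) - 4949/27112 = 46455*(-1/17303) - 4949/27112 = -46455/17303 - 4949/27112 = -1345120507/469118936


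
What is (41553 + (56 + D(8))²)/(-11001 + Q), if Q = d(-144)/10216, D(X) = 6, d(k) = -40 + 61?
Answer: -463775752/112386195 ≈ -4.1266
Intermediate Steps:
d(k) = 21
Q = 21/10216 ≈ 0.0020556
(41553 + (56 + D(8))²)/(-11001 + Q) = (41553 + (56 + 6)²)/(-11001 + 21/10216) = (41553 + 62²)/(-112386195/10216) = (41553 + 3844)*(-10216/112386195) = 45397*(-10216/112386195) = -463775752/112386195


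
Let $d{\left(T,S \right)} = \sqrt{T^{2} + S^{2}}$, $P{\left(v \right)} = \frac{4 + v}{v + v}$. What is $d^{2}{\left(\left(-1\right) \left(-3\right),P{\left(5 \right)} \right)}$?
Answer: $\frac{981}{100} \approx 9.81$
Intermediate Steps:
$P{\left(v \right)} = \frac{4 + v}{2 v}$
$d{\left(T,S \right)} = \sqrt{S^{2} + T^{2}}$
$d^{2}{\left(\left(-1\right) \left(-3\right),P{\left(5 \right)} \right)} = \left(\sqrt{\left(\frac{4 + 5}{2 \cdot 5}\right)^{2} + \left(\left(-1\right) \left(-3\right)\right)^{2}}\right)^{2} = \left(\sqrt{\left(\frac{1}{2} \cdot \frac{1}{5} \cdot 9\right)^{2} + 3^{2}}\right)^{2} = \left(\sqrt{\left(\frac{9}{10}\right)^{2} + 9}\right)^{2} = \left(\sqrt{\frac{81}{100} + 9}\right)^{2} = \left(\sqrt{\frac{981}{100}}\right)^{2} = \left(\frac{3 \sqrt{109}}{10}\right)^{2} = \frac{981}{100}$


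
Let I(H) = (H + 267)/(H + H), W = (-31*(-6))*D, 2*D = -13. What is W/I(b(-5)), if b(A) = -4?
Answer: 9672/263 ≈ 36.776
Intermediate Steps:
D = -13/2 (D = (½)*(-13) = -13/2 ≈ -6.5000)
W = -1209 (W = -31*(-6)*(-13/2) = 186*(-13/2) = -1209)
I(H) = (267 + H)/(2*H) (I(H) = (267 + H)/((2*H)) = (267 + H)*(1/(2*H)) = (267 + H)/(2*H))
W/I(b(-5)) = -1209*(-8/(267 - 4)) = -1209/((½)*(-¼)*263) = -1209/(-263/8) = -1209*(-8/263) = 9672/263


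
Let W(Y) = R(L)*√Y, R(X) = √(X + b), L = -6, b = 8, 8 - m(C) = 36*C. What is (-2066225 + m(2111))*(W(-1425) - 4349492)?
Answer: 9317538305796 - 10711065*I*√114 ≈ 9.3175e+12 - 1.1436e+8*I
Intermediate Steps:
m(C) = 8 - 36*C
R(X) = √(8 + X) (R(X) = √(X + 8) = √(8 + X))
W(Y) = √2*√Y (W(Y) = √(8 - 6)*√Y = √2*√Y)
(-2066225 + m(2111))*(W(-1425) - 4349492) = (-2066225 + (8 - 36*2111))*(√2*√(-1425) - 4349492) = (-2066225 + (8 - 75996))*(√2*(5*I*√57) - 4349492) = (-2066225 - 75988)*(5*I*√114 - 4349492) = -2142213*(-4349492 + 5*I*√114) = 9317538305796 - 10711065*I*√114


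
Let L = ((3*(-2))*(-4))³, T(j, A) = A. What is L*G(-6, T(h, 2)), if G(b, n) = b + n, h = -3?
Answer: -55296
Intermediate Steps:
L = 13824 (L = (-6*(-4))³ = 24³ = 13824)
L*G(-6, T(h, 2)) = 13824*(-6 + 2) = 13824*(-4) = -55296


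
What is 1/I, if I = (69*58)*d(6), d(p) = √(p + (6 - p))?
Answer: √6/24012 ≈ 0.00010201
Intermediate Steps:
d(p) = √6
I = 4002*√6 (I = (69*58)*√6 = 4002*√6 ≈ 9802.9)
1/I = 1/(4002*√6) = √6/24012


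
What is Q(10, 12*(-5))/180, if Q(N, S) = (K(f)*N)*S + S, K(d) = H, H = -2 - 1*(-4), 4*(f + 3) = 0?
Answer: -7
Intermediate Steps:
f = -3 (f = -3 + (¼)*0 = -3 + 0 = -3)
H = 2 (H = -2 + 4 = 2)
K(d) = 2
Q(N, S) = S + 2*N*S (Q(N, S) = (2*N)*S + S = 2*N*S + S = S + 2*N*S)
Q(10, 12*(-5))/180 = ((12*(-5))*(1 + 2*10))/180 = -60*(1 + 20)*(1/180) = -60*21*(1/180) = -1260*1/180 = -7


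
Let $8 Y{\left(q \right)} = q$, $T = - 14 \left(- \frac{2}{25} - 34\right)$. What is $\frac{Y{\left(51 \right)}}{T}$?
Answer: $\frac{425}{31808} \approx 0.013361$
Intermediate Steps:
$T = \frac{11928}{25}$ ($T = - 14 \left(\left(-2\right) \frac{1}{25} - 34\right) = - 14 \left(- \frac{2}{25} - 34\right) = \left(-14\right) \left(- \frac{852}{25}\right) = \frac{11928}{25} \approx 477.12$)
$Y{\left(q \right)} = \frac{q}{8}$
$\frac{Y{\left(51 \right)}}{T} = \frac{\frac{1}{8} \cdot 51}{\frac{11928}{25}} = \frac{51}{8} \cdot \frac{25}{11928} = \frac{425}{31808}$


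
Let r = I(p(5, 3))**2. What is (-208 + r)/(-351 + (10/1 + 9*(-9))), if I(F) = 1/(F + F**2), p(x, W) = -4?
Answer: 29951/60768 ≈ 0.49287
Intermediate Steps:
r = 1/144 (r = (1/((-4)*(1 - 4)))**2 = (-1/4/(-3))**2 = (-1/4*(-1/3))**2 = (1/12)**2 = 1/144 ≈ 0.0069444)
(-208 + r)/(-351 + (10/1 + 9*(-9))) = (-208 + 1/144)/(-351 + (10/1 + 9*(-9))) = -29951/(144*(-351 + (10*1 - 81))) = -29951/(144*(-351 + (10 - 81))) = -29951/(144*(-351 - 71)) = -29951/144/(-422) = -29951/144*(-1/422) = 29951/60768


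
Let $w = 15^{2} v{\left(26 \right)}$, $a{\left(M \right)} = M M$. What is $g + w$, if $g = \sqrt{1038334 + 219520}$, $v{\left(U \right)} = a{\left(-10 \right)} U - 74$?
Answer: $568350 + \sqrt{1257854} \approx 5.6947 \cdot 10^{5}$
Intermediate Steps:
$a{\left(M \right)} = M^{2}$
$v{\left(U \right)} = -74 + 100 U$ ($v{\left(U \right)} = \left(-10\right)^{2} U - 74 = 100 U - 74 = -74 + 100 U$)
$g = \sqrt{1257854} \approx 1121.5$
$w = 568350$ ($w = 15^{2} \left(-74 + 100 \cdot 26\right) = 225 \left(-74 + 2600\right) = 225 \cdot 2526 = 568350$)
$g + w = \sqrt{1257854} + 568350 = 568350 + \sqrt{1257854}$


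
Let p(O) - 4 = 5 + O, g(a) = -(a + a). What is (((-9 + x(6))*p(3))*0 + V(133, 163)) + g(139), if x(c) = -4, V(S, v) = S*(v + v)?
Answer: 43080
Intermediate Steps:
V(S, v) = 2*S*v (V(S, v) = S*(2*v) = 2*S*v)
g(a) = -2*a
p(O) = 9 + O (p(O) = 4 + (5 + O) = 9 + O)
(((-9 + x(6))*p(3))*0 + V(133, 163)) + g(139) = (((-9 - 4)*(9 + 3))*0 + 2*133*163) - 2*139 = (-13*12*0 + 43358) - 278 = (-156*0 + 43358) - 278 = (0 + 43358) - 278 = 43358 - 278 = 43080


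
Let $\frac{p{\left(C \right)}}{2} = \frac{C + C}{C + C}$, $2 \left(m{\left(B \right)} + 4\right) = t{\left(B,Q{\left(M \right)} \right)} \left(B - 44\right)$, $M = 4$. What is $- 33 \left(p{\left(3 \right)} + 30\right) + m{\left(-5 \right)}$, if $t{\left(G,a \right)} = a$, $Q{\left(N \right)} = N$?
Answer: $-1158$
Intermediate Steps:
$m{\left(B \right)} = -92 + 2 B$ ($m{\left(B \right)} = -4 + \frac{4 \left(B - 44\right)}{2} = -4 + \frac{4 \left(-44 + B\right)}{2} = -4 + \frac{-176 + 4 B}{2} = -4 + \left(-88 + 2 B\right) = -92 + 2 B$)
$p{\left(C \right)} = 2$ ($p{\left(C \right)} = 2 \frac{C + C}{C + C} = 2 \frac{2 C}{2 C} = 2 \cdot 2 C \frac{1}{2 C} = 2 \cdot 1 = 2$)
$- 33 \left(p{\left(3 \right)} + 30\right) + m{\left(-5 \right)} = - 33 \left(2 + 30\right) + \left(-92 + 2 \left(-5\right)\right) = \left(-33\right) 32 - 102 = -1056 - 102 = -1158$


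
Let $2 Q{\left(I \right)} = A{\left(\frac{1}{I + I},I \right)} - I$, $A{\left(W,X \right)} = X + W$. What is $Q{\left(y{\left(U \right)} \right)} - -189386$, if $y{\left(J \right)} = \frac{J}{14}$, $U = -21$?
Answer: $\frac{1136315}{6} \approx 1.8939 \cdot 10^{5}$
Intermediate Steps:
$A{\left(W,X \right)} = W + X$
$y{\left(J \right)} = \frac{J}{14}$ ($y{\left(J \right)} = J \frac{1}{14} = \frac{J}{14}$)
$Q{\left(I \right)} = \frac{1}{4 I}$ ($Q{\left(I \right)} = \frac{\left(\frac{1}{I + I} + I\right) - I}{2} = \frac{\left(\frac{1}{2 I} + I\right) - I}{2} = \frac{\left(I + \frac{1}{2 I}\right) - I}{2} = \frac{\frac{1}{2} \frac{1}{I}}{2} = \frac{1}{4 I}$)
$Q{\left(y{\left(U \right)} \right)} - -189386 = \frac{1}{4 \cdot \frac{1}{14} \left(-21\right)} - -189386 = \frac{1}{4 \left(- \frac{3}{2}\right)} + 189386 = \frac{1}{4} \left(- \frac{2}{3}\right) + 189386 = - \frac{1}{6} + 189386 = \frac{1136315}{6}$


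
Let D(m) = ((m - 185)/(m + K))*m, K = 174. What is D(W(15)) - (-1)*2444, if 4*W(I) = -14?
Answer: 1669447/682 ≈ 2447.9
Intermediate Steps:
W(I) = -7/2 (W(I) = (1/4)*(-14) = -7/2)
D(m) = m*(-185 + m)/(174 + m) (D(m) = ((m - 185)/(m + 174))*m = ((-185 + m)/(174 + m))*m = m*(-185 + m)/(174 + m))
D(W(15)) - (-1)*2444 = -7*(-185 - 7/2)/(2*(174 - 7/2)) - (-1)*2444 = -7/2*(-377/2)/341/2 - 1*(-2444) = -7/2*2/341*(-377/2) + 2444 = 2639/682 + 2444 = 1669447/682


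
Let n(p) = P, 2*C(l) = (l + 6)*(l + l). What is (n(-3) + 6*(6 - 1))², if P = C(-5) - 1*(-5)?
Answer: 900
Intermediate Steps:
C(l) = l*(6 + l) (C(l) = ((l + 6)*(l + l))/2 = ((6 + l)*(2*l))/2 = (2*l*(6 + l))/2 = l*(6 + l))
P = 0 (P = -5*(6 - 5) - 1*(-5) = -5*1 + 5 = -5 + 5 = 0)
n(p) = 0
(n(-3) + 6*(6 - 1))² = (0 + 6*(6 - 1))² = (0 + 6*5)² = (0 + 30)² = 30² = 900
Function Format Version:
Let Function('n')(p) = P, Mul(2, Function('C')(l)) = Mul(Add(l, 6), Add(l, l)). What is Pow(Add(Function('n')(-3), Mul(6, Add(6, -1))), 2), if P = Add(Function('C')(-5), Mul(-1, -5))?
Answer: 900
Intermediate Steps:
Function('C')(l) = Mul(l, Add(6, l)) (Function('C')(l) = Mul(Rational(1, 2), Mul(Add(l, 6), Add(l, l))) = Mul(Rational(1, 2), Mul(Add(6, l), Mul(2, l))) = Mul(Rational(1, 2), Mul(2, l, Add(6, l))) = Mul(l, Add(6, l)))
P = 0 (P = Add(Mul(-5, Add(6, -5)), Mul(-1, -5)) = Add(Mul(-5, 1), 5) = Add(-5, 5) = 0)
Function('n')(p) = 0
Pow(Add(Function('n')(-3), Mul(6, Add(6, -1))), 2) = Pow(Add(0, Mul(6, Add(6, -1))), 2) = Pow(Add(0, Mul(6, 5)), 2) = Pow(Add(0, 30), 2) = Pow(30, 2) = 900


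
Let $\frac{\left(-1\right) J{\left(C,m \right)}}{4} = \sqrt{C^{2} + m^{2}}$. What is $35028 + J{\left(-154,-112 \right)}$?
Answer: $35028 - 56 \sqrt{185} \approx 34266.0$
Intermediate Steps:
$J{\left(C,m \right)} = - 4 \sqrt{C^{2} + m^{2}}$
$35028 + J{\left(-154,-112 \right)} = 35028 - 4 \sqrt{\left(-154\right)^{2} + \left(-112\right)^{2}} = 35028 - 4 \sqrt{23716 + 12544} = 35028 - 4 \sqrt{36260} = 35028 - 4 \cdot 14 \sqrt{185} = 35028 - 56 \sqrt{185}$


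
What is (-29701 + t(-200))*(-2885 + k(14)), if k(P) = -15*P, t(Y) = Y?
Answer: 92543595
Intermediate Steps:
(-29701 + t(-200))*(-2885 + k(14)) = (-29701 - 200)*(-2885 - 15*14) = -29901*(-2885 - 210) = -29901*(-3095) = 92543595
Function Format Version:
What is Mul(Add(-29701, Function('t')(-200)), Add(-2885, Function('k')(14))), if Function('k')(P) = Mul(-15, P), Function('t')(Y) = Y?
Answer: 92543595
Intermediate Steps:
Mul(Add(-29701, Function('t')(-200)), Add(-2885, Function('k')(14))) = Mul(Add(-29701, -200), Add(-2885, Mul(-15, 14))) = Mul(-29901, Add(-2885, -210)) = Mul(-29901, -3095) = 92543595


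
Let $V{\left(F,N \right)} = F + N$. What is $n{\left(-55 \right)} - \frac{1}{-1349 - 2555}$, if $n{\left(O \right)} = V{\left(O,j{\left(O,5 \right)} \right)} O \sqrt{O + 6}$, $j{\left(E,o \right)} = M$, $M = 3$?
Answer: $\frac{1}{3904} + 20020 i \approx 0.00025615 + 20020.0 i$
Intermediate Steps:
$j{\left(E,o \right)} = 3$
$n{\left(O \right)} = O \sqrt{6 + O} \left(3 + O\right)$ ($n{\left(O \right)} = \left(O + 3\right) O \sqrt{O + 6} = \left(3 + O\right) O \sqrt{6 + O} = O \left(3 + O\right) \sqrt{6 + O} = O \sqrt{6 + O} \left(3 + O\right)$)
$n{\left(-55 \right)} - \frac{1}{-1349 - 2555} = - 55 \sqrt{6 - 55} \left(3 - 55\right) - \frac{1}{-1349 - 2555} = \left(-55\right) \sqrt{-49} \left(-52\right) - \frac{1}{-3904} = \left(-55\right) 7 i \left(-52\right) - - \frac{1}{3904} = 20020 i + \frac{1}{3904} = \frac{1}{3904} + 20020 i$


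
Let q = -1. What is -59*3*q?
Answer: 177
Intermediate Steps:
-59*3*q = -59*3*(-1) = -(-177) = -59*(-3) = 177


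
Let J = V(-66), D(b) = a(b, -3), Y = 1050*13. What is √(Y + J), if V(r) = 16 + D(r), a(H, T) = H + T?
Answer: √13597 ≈ 116.61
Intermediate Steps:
Y = 13650
D(b) = -3 + b (D(b) = b - 3 = -3 + b)
V(r) = 13 + r (V(r) = 16 + (-3 + r) = 13 + r)
J = -53 (J = 13 - 66 = -53)
√(Y + J) = √(13650 - 53) = √13597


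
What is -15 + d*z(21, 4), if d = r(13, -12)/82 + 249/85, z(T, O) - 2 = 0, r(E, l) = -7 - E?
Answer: -33557/3485 ≈ -9.6290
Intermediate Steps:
z(T, O) = 2 (z(T, O) = 2 + 0 = 2)
d = 9359/3485 (d = (-7 - 1*13)/82 + 249/85 = (-7 - 13)*(1/82) + 249*(1/85) = -20*1/82 + 249/85 = -10/41 + 249/85 = 9359/3485 ≈ 2.6855)
-15 + d*z(21, 4) = -15 + (9359/3485)*2 = -15 + 18718/3485 = -33557/3485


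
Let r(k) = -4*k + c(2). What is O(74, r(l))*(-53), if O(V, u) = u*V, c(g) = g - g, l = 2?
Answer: 31376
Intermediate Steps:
c(g) = 0
r(k) = -4*k (r(k) = -4*k + 0 = -4*k)
O(V, u) = V*u
O(74, r(l))*(-53) = (74*(-4*2))*(-53) = (74*(-8))*(-53) = -592*(-53) = 31376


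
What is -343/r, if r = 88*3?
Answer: -343/264 ≈ -1.2992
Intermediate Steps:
r = 264
-343/r = -343/264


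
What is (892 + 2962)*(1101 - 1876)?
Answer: -2986850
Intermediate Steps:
(892 + 2962)*(1101 - 1876) = 3854*(-775) = -2986850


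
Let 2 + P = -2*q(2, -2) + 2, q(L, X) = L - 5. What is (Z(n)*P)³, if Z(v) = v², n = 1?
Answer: 216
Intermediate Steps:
q(L, X) = -5 + L
P = 6 (P = -2 + (-2*(-5 + 2) + 2) = -2 + (-2*(-3) + 2) = -2 + (6 + 2) = -2 + 8 = 6)
(Z(n)*P)³ = (1²*6)³ = (1*6)³ = 6³ = 216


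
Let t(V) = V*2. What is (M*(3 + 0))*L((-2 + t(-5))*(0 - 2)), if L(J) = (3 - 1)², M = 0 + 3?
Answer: 36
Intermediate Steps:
t(V) = 2*V
M = 3
L(J) = 4 (L(J) = 2² = 4)
(M*(3 + 0))*L((-2 + t(-5))*(0 - 2)) = (3*(3 + 0))*4 = (3*3)*4 = 9*4 = 36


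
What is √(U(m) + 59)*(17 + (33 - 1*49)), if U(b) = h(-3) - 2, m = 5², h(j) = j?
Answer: 3*√6 ≈ 7.3485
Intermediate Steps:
m = 25
U(b) = -5 (U(b) = -3 - 2 = -5)
√(U(m) + 59)*(17 + (33 - 1*49)) = √(-5 + 59)*(17 + (33 - 1*49)) = √54*(17 + (33 - 49)) = (3*√6)*(17 - 16) = (3*√6)*1 = 3*√6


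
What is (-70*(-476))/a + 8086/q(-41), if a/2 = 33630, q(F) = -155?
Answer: -26934988/521265 ≈ -51.672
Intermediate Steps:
a = 67260 (a = 2*33630 = 67260)
(-70*(-476))/a + 8086/q(-41) = -70*(-476)/67260 + 8086/(-155) = 33320*(1/67260) + 8086*(-1/155) = 1666/3363 - 8086/155 = -26934988/521265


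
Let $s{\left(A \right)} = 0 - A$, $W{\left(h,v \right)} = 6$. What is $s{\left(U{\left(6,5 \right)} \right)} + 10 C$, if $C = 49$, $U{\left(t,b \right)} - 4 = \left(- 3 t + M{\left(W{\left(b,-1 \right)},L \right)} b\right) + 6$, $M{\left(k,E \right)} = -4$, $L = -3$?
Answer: $518$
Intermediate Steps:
$U{\left(t,b \right)} = 10 - 4 b - 3 t$ ($U{\left(t,b \right)} = 4 - \left(-6 + 3 t + 4 b\right) = 10 - 4 b - 3 t$)
$s{\left(A \right)} = - A$
$s{\left(U{\left(6,5 \right)} \right)} + 10 C = - (10 - 20 - 18) + 10 \cdot 49 = - (10 - 20 - 18) + 490 = \left(-1\right) \left(-28\right) + 490 = 28 + 490 = 518$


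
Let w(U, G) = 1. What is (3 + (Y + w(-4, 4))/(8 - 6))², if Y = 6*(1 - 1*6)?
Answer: 529/4 ≈ 132.25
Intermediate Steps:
Y = -30 (Y = 6*(1 - 6) = 6*(-5) = -30)
(3 + (Y + w(-4, 4))/(8 - 6))² = (3 + (-30 + 1)/(8 - 6))² = (3 - 29/2)² = (-23/2)² = 529/4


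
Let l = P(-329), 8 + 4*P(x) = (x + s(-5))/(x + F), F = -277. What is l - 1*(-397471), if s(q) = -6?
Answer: 963465191/2424 ≈ 3.9747e+5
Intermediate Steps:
P(x) = -2 + (-6 + x)/(4*(-277 + x)) (P(x) = -2 + ((x - 6)/(x - 277))/4 = -2 + ((-6 + x)/(-277 + x))/4 = -2 + (-6 + x)/(4*(-277 + x)))
l = -4513/2424 (l = (2210 - 7*(-329))/(4*(-277 - 329)) = (¼)*(2210 + 2303)/(-606) = (¼)*(-1/606)*4513 = -4513/2424 ≈ -1.8618)
l - 1*(-397471) = -4513/2424 - 1*(-397471) = -4513/2424 + 397471 = 963465191/2424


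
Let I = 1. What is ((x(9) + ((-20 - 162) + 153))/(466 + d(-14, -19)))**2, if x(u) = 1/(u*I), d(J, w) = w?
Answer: 67600/16184529 ≈ 0.0041768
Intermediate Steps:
x(u) = 1/u (x(u) = 1/(u*1) = 1/u)
((x(9) + ((-20 - 162) + 153))/(466 + d(-14, -19)))**2 = ((1/9 + ((-20 - 162) + 153))/(466 - 19))**2 = ((1/9 + (-182 + 153))/447)**2 = ((1/9 - 29)*(1/447))**2 = (-260/9*1/447)**2 = (-260/4023)**2 = 67600/16184529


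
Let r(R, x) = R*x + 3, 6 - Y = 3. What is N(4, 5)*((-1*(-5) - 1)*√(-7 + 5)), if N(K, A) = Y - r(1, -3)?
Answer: 12*I*√2 ≈ 16.971*I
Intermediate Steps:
Y = 3 (Y = 6 - 1*3 = 6 - 3 = 3)
r(R, x) = 3 + R*x
N(K, A) = 3 (N(K, A) = 3 - (3 + 1*(-3)) = 3 - (3 - 3) = 3 - 1*0 = 3 + 0 = 3)
N(4, 5)*((-1*(-5) - 1)*√(-7 + 5)) = 3*((-1*(-5) - 1)*√(-7 + 5)) = 3*((5 - 1)*√(-2)) = 3*(4*(I*√2)) = 3*(4*I*√2) = 12*I*√2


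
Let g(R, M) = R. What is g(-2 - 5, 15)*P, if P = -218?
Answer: 1526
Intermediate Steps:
g(-2 - 5, 15)*P = (-2 - 5)*(-218) = -7*(-218) = 1526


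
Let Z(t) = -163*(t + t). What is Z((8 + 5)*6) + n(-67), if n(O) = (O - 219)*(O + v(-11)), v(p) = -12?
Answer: -2834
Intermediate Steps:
Z(t) = -326*t
n(O) = (-219 + O)*(-12 + O) (n(O) = (O - 219)*(O - 12) = (-219 + O)*(-12 + O))
Z((8 + 5)*6) + n(-67) = -326*(8 + 5)*6 + (2628 + (-67)**2 - 231*(-67)) = -4238*6 + (2628 + 4489 + 15477) = -326*78 + 22594 = -25428 + 22594 = -2834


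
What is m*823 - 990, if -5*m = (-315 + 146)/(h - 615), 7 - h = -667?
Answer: -152963/295 ≈ -518.52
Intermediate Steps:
h = 674 (h = 7 - 1*(-667) = 7 + 667 = 674)
m = 169/295 (m = -(-315 + 146)/(5*(674 - 615)) = -(-169)/(5*59) = -⅕*(-169/59) = 169/295 ≈ 0.57288)
m*823 - 990 = (169/295)*823 - 990 = 139087/295 - 990 = -152963/295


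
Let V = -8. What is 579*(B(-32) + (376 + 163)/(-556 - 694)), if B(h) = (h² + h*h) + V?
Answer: 1476137919/1250 ≈ 1.1809e+6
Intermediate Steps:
B(h) = -8 + 2*h² (B(h) = (h² + h*h) - 8 = (h² + h²) - 8 = 2*h² - 8 = -8 + 2*h²)
579*(B(-32) + (376 + 163)/(-556 - 694)) = 579*((-8 + 2*(-32)²) + (376 + 163)/(-556 - 694)) = 579*((-8 + 2*1024) + 539/(-1250)) = 579*((-8 + 2048) + 539*(-1/1250)) = 579*(2040 - 539/1250) = 579*(2549461/1250) = 1476137919/1250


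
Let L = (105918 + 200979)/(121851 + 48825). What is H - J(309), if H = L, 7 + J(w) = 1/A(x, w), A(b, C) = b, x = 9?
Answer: 1482665/170676 ≈ 8.6870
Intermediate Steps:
L = 102299/56892 (L = 306897/170676 = 306897*(1/170676) = 102299/56892 ≈ 1.7981)
J(w) = -62/9 (J(w) = -7 + 1/9 = -7 + ⅑ = -62/9)
H = 102299/56892 ≈ 1.7981
H - J(309) = 102299/56892 - 1*(-62/9) = 102299/56892 + 62/9 = 1482665/170676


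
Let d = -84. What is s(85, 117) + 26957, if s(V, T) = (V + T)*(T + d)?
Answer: 33623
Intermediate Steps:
s(V, T) = (-84 + T)*(T + V) (s(V, T) = (V + T)*(T - 84) = (T + V)*(-84 + T) = (-84 + T)*(T + V))
s(85, 117) + 26957 = (117**2 - 84*117 - 84*85 + 117*85) + 26957 = (13689 - 9828 - 7140 + 9945) + 26957 = 6666 + 26957 = 33623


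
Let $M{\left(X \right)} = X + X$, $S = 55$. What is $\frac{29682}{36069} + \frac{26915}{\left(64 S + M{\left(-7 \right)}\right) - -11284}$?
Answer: $\frac{93986261}{35564034} \approx 2.6427$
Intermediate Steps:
$M{\left(X \right)} = 2 X$
$\frac{29682}{36069} + \frac{26915}{\left(64 S + M{\left(-7 \right)}\right) - -11284} = \frac{29682}{36069} + \frac{26915}{\left(64 \cdot 55 + 2 \left(-7\right)\right) - -11284} = 29682 \cdot \frac{1}{36069} + \frac{26915}{\left(3520 - 14\right) + 11284} = \frac{9894}{12023} + \frac{26915}{3506 + 11284} = \frac{9894}{12023} + \frac{26915}{14790} = \frac{9894}{12023} + 26915 \cdot \frac{1}{14790} = \frac{9894}{12023} + \frac{5383}{2958} = \frac{93986261}{35564034}$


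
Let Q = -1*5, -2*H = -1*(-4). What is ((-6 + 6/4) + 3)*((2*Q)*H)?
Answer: -30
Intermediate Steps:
H = -2 (H = -(-1)*(-4)/2 = -½*4 = -2)
Q = -5
((-6 + 6/4) + 3)*((2*Q)*H) = ((-6 + 6/4) + 3)*((2*(-5))*(-2)) = ((-6 + 6*(¼)) + 3)*(-10*(-2)) = ((-6 + 3/2) + 3)*20 = (-9/2 + 3)*20 = -3/2*20 = -30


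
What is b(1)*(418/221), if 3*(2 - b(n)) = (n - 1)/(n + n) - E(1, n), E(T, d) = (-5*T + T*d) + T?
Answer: 418/221 ≈ 1.8914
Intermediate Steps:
E(T, d) = -4*T + T*d
b(n) = ⅔ + n/3 - (-1 + n)/(6*n) (b(n) = 2 - ((n - 1)/(n + n) - (-4 + n))/3 = 2 - ((-1 + n)/((2*n)) - (-4 + n))/3 = 2 - ((-1 + n)*(1/(2*n)) + (4 - n))/3 = 2 - ((-1 + n)/(2*n) + (4 - n))/3 = 2 - (4 - n + (-1 + n)/(2*n))/3 = 2 + (-4/3 + n/3 - (-1 + n)/(6*n)) = ⅔ + n/3 - (-1 + n)/(6*n))
b(1)*(418/221) = ((⅙)*(1 + 1*(3 + 2*1))/1)*(418/221) = ((⅙)*1*(1 + 1*(3 + 2)))*(418*(1/221)) = ((⅙)*1*(1 + 1*5))*(418/221) = ((⅙)*1*(1 + 5))*(418/221) = ((⅙)*1*6)*(418/221) = 1*(418/221) = 418/221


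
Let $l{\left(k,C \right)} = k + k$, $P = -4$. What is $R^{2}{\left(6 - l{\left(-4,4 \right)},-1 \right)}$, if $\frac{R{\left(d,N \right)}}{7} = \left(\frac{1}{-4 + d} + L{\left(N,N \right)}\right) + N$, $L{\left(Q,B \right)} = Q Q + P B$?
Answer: $\frac{82369}{100} \approx 823.69$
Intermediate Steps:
$L{\left(Q,B \right)} = Q^{2} - 4 B$ ($L{\left(Q,B \right)} = Q Q - 4 B = Q^{2} - 4 B$)
$l{\left(k,C \right)} = 2 k$
$R{\left(d,N \right)} = - 21 N + 7 N^{2} + \frac{7}{-4 + d}$ ($R{\left(d,N \right)} = 7 \left(\left(\frac{1}{-4 + d} + \left(N^{2} - 4 N\right)\right) + N\right) = 7 \left(\left(N^{2} + \frac{1}{-4 + d} - 4 N\right) + N\right) = 7 \left(N^{2} + \frac{1}{-4 + d} - 3 N\right) = - 21 N + 7 N^{2} + \frac{7}{-4 + d}$)
$R^{2}{\left(6 - l{\left(-4,4 \right)},-1 \right)} = \left(\frac{7 \left(1 - 4 \left(-1\right)^{2} + 12 \left(-1\right) + \left(6 - 2 \left(-4\right)\right) \left(-1\right)^{2} - - 3 \left(6 - 2 \left(-4\right)\right)\right)}{-4 - \left(-6 + 2 \left(-4\right)\right)}\right)^{2} = \left(\frac{7 \left(1 - 4 - 12 + \left(6 - -8\right) 1 - - 3 \left(6 - -8\right)\right)}{-4 + \left(6 - -8\right)}\right)^{2} = \left(\frac{7 \left(1 - 4 - 12 + \left(6 + 8\right) 1 - - 3 \left(6 + 8\right)\right)}{-4 + \left(6 + 8\right)}\right)^{2} = \left(\frac{7 \left(1 - 4 - 12 + 14 \cdot 1 - \left(-3\right) 14\right)}{-4 + 14}\right)^{2} = \left(\frac{7 \left(1 - 4 - 12 + 14 + 42\right)}{10}\right)^{2} = \left(7 \cdot \frac{1}{10} \cdot 41\right)^{2} = \left(\frac{287}{10}\right)^{2} = \frac{82369}{100}$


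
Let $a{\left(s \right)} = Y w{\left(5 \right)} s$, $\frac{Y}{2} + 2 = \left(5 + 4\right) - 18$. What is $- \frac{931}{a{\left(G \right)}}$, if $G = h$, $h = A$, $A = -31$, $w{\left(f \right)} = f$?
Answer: $- \frac{931}{3410} \approx -0.27302$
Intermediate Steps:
$h = -31$
$G = -31$
$Y = -22$ ($Y = -4 + 2 \left(\left(5 + 4\right) - 18\right) = -4 + 2 \left(9 - 18\right) = -4 + 2 \left(-9\right) = -4 - 18 = -22$)
$a{\left(s \right)} = - 110 s$ ($a{\left(s \right)} = - 22 \cdot 5 s = - 110 s$)
$- \frac{931}{a{\left(G \right)}} = - \frac{931}{\left(-110\right) \left(-31\right)} = - \frac{931}{3410}$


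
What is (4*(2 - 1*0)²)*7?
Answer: 112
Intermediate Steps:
(4*(2 - 1*0)²)*7 = (4*(2 + 0)²)*7 = (4*2²)*7 = (4*4)*7 = 16*7 = 112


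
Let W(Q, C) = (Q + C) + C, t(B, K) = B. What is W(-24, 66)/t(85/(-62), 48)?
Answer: -6696/85 ≈ -78.776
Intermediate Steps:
W(Q, C) = Q + 2*C (W(Q, C) = (C + Q) + C = Q + 2*C)
W(-24, 66)/t(85/(-62), 48) = (-24 + 2*66)/((85/(-62))) = (-24 + 132)/((85*(-1/62))) = 108/(-85/62) = 108*(-62/85) = -6696/85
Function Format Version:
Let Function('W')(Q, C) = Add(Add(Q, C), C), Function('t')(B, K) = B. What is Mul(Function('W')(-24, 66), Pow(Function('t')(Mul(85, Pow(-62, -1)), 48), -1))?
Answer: Rational(-6696, 85) ≈ -78.776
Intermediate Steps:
Function('W')(Q, C) = Add(Q, Mul(2, C)) (Function('W')(Q, C) = Add(Add(C, Q), C) = Add(Q, Mul(2, C)))
Mul(Function('W')(-24, 66), Pow(Function('t')(Mul(85, Pow(-62, -1)), 48), -1)) = Mul(Add(-24, Mul(2, 66)), Pow(Mul(85, Pow(-62, -1)), -1)) = Mul(Add(-24, 132), Pow(Mul(85, Rational(-1, 62)), -1)) = Mul(108, Pow(Rational(-85, 62), -1)) = Mul(108, Rational(-62, 85)) = Rational(-6696, 85)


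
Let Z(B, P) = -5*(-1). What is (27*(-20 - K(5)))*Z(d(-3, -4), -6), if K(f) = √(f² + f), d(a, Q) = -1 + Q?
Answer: -2700 - 135*√30 ≈ -3439.4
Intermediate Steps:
Z(B, P) = 5
K(f) = √(f + f²)
(27*(-20 - K(5)))*Z(d(-3, -4), -6) = (27*(-20 - √(5*(1 + 5))))*5 = (27*(-20 - √(5*6)))*5 = (27*(-20 - √30))*5 = (-540 - 27*√30)*5 = -2700 - 135*√30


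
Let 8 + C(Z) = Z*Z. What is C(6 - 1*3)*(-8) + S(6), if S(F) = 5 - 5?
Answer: -8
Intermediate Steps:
S(F) = 0
C(Z) = -8 + Z² (C(Z) = -8 + Z*Z = -8 + Z²)
C(6 - 1*3)*(-8) + S(6) = (-8 + (6 - 1*3)²)*(-8) + 0 = (-8 + (6 - 3)²)*(-8) + 0 = (-8 + 3²)*(-8) + 0 = (-8 + 9)*(-8) + 0 = 1*(-8) + 0 = -8 + 0 = -8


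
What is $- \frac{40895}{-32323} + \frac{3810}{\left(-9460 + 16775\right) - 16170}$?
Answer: $\frac{47794919}{57244033} \approx 0.83493$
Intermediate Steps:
$- \frac{40895}{-32323} + \frac{3810}{\left(-9460 + 16775\right) - 16170} = \left(-40895\right) \left(- \frac{1}{32323}\right) + \frac{3810}{7315 - 16170} = \frac{40895}{32323} + \frac{3810}{-8855} = \frac{40895}{32323} + 3810 \left(- \frac{1}{8855}\right) = \frac{40895}{32323} - \frac{762}{1771} = \frac{47794919}{57244033}$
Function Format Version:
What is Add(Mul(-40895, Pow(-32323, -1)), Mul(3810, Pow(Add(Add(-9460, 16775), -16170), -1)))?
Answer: Rational(47794919, 57244033) ≈ 0.83493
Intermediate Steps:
Add(Mul(-40895, Pow(-32323, -1)), Mul(3810, Pow(Add(Add(-9460, 16775), -16170), -1))) = Add(Mul(-40895, Rational(-1, 32323)), Mul(3810, Pow(Add(7315, -16170), -1))) = Add(Rational(40895, 32323), Mul(3810, Pow(-8855, -1))) = Add(Rational(40895, 32323), Mul(3810, Rational(-1, 8855))) = Add(Rational(40895, 32323), Rational(-762, 1771)) = Rational(47794919, 57244033)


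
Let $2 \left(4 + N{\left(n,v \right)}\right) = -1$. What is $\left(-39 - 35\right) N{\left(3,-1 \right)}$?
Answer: $333$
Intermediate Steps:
$N{\left(n,v \right)} = - \frac{9}{2}$ ($N{\left(n,v \right)} = -4 + \frac{1}{2} \left(-1\right) = -4 - \frac{1}{2} = - \frac{9}{2}$)
$\left(-39 - 35\right) N{\left(3,-1 \right)} = \left(-39 - 35\right) \left(- \frac{9}{2}\right) = \left(-74\right) \left(- \frac{9}{2}\right) = 333$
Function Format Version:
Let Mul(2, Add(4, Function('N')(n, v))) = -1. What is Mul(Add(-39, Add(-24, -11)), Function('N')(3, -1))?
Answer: 333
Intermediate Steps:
Function('N')(n, v) = Rational(-9, 2) (Function('N')(n, v) = Add(-4, Mul(Rational(1, 2), -1)) = Add(-4, Rational(-1, 2)) = Rational(-9, 2))
Mul(Add(-39, Add(-24, -11)), Function('N')(3, -1)) = Mul(Add(-39, Add(-24, -11)), Rational(-9, 2)) = Mul(Add(-39, -35), Rational(-9, 2)) = Mul(-74, Rational(-9, 2)) = 333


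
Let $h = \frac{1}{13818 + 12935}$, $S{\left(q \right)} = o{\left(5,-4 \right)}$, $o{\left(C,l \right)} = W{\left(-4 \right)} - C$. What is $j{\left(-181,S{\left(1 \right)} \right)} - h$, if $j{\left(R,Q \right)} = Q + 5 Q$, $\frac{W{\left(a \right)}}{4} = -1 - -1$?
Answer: $- \frac{802591}{26753} \approx -30.0$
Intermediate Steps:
$W{\left(a \right)} = 0$ ($W{\left(a \right)} = 4 \left(-1 - -1\right) = 4 \left(-1 + 1\right) = 4 \cdot 0 = 0$)
$o{\left(C,l \right)} = - C$ ($o{\left(C,l \right)} = 0 - C = - C$)
$S{\left(q \right)} = -5$ ($S{\left(q \right)} = \left(-1\right) 5 = -5$)
$j{\left(R,Q \right)} = 6 Q$
$h = \frac{1}{26753} \approx 3.7379 \cdot 10^{-5}$
$j{\left(-181,S{\left(1 \right)} \right)} - h = 6 \left(-5\right) - \frac{1}{26753} = -30 - \frac{1}{26753} = - \frac{802591}{26753}$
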